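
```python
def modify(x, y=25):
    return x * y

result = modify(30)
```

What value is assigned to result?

Step 1: modify(30) uses default y = 25.
Step 2: Returns 30 * 25 = 750.
Step 3: result = 750

The answer is 750.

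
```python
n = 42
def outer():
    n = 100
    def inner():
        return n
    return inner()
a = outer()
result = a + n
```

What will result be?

Step 1: outer() has local n = 100. inner() reads from enclosing.
Step 2: outer() returns 100. Global n = 42 unchanged.
Step 3: result = 100 + 42 = 142

The answer is 142.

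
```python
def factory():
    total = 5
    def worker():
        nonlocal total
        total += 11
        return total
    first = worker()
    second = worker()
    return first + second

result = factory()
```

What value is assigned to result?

Step 1: total starts at 5.
Step 2: First call: total = 5 + 11 = 16, returns 16.
Step 3: Second call: total = 16 + 11 = 27, returns 27.
Step 4: result = 16 + 27 = 43

The answer is 43.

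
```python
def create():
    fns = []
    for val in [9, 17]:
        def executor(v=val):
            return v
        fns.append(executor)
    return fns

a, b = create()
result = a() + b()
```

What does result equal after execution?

Step 1: Default argument v=val captures val at each iteration.
Step 2: a() returns 9 (captured at first iteration), b() returns 17 (captured at second).
Step 3: result = 9 + 17 = 26

The answer is 26.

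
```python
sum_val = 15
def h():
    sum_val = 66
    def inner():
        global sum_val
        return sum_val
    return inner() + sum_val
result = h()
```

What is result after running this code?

Step 1: Global sum_val = 15. h() shadows with local sum_val = 66.
Step 2: inner() uses global keyword, so inner() returns global sum_val = 15.
Step 3: h() returns 15 + 66 = 81

The answer is 81.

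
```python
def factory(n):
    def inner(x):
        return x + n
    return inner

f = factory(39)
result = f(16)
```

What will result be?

Step 1: factory(39) creates a closure that captures n = 39.
Step 2: f(16) calls the closure with x = 16, returning 16 + 39 = 55.
Step 3: result = 55

The answer is 55.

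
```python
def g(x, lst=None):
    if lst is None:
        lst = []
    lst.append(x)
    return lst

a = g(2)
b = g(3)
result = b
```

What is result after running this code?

Step 1: None default with guard creates a NEW list each call.
Step 2: a = [2] (fresh list). b = [3] (another fresh list).
Step 3: result = [3] (this is the fix for mutable default)

The answer is [3].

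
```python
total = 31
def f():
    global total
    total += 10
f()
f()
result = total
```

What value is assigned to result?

Step 1: total = 31.
Step 2: First f(): total = 31 + 10 = 41.
Step 3: Second f(): total = 41 + 10 = 51. result = 51

The answer is 51.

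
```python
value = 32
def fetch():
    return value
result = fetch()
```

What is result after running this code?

Step 1: value = 32 is defined in the global scope.
Step 2: fetch() looks up value. No local value exists, so Python checks the global scope via LEGB rule and finds value = 32.
Step 3: result = 32

The answer is 32.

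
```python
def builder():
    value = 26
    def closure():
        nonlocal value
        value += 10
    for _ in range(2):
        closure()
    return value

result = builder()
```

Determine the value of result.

Step 1: value = 26.
Step 2: closure() is called 2 times in a loop, each adding 10 via nonlocal.
Step 3: value = 26 + 10 * 2 = 46

The answer is 46.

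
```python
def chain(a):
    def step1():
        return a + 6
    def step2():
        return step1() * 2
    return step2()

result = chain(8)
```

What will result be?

Step 1: chain(8) captures a = 8.
Step 2: step2() calls step1() which returns 8 + 6 = 14.
Step 3: step2() returns 14 * 2 = 28

The answer is 28.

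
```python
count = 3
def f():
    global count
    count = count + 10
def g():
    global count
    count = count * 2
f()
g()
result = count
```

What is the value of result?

Step 1: count = 3.
Step 2: f() adds 10: count = 3 + 10 = 13.
Step 3: g() doubles: count = 13 * 2 = 26.
Step 4: result = 26

The answer is 26.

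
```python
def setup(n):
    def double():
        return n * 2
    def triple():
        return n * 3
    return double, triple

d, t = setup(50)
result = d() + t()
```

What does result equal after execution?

Step 1: Both closures capture the same n = 50.
Step 2: d() = 50 * 2 = 100, t() = 50 * 3 = 150.
Step 3: result = 100 + 150 = 250

The answer is 250.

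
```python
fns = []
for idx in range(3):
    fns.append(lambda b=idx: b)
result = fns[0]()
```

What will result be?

Step 1: Default argument b=idx captures idx's value at each iteration.
Step 2: fns[0] captured b = 0 when idx was 0.
Step 3: result = 0

The answer is 0.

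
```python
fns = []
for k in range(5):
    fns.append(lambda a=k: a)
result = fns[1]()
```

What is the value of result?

Step 1: Default argument a=k captures k's value at each iteration.
Step 2: fns[1] captured a = 1 when k was 1.
Step 3: result = 1

The answer is 1.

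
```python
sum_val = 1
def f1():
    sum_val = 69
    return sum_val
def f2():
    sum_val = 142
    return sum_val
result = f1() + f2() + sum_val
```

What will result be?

Step 1: Each function shadows global sum_val with its own local.
Step 2: f1() returns 69, f2() returns 142.
Step 3: Global sum_val = 1 is unchanged. result = 69 + 142 + 1 = 212

The answer is 212.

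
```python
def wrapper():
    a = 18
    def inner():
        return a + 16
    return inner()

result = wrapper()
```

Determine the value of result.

Step 1: wrapper() defines a = 18.
Step 2: inner() reads a = 18 from enclosing scope, returns 18 + 16 = 34.
Step 3: result = 34

The answer is 34.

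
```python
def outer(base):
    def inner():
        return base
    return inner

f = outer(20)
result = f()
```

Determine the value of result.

Step 1: outer(20) creates closure capturing base = 20.
Step 2: f() returns the captured base = 20.
Step 3: result = 20

The answer is 20.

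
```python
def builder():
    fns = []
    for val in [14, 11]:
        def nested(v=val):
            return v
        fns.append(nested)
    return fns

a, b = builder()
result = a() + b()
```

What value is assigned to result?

Step 1: Default argument v=val captures val at each iteration.
Step 2: a() returns 14 (captured at first iteration), b() returns 11 (captured at second).
Step 3: result = 14 + 11 = 25

The answer is 25.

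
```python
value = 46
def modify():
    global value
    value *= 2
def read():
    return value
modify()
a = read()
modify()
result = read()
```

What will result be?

Step 1: value = 46.
Step 2: First modify(): value = 46 * 2 = 92.
Step 3: Second modify(): value = 92 * 2 = 184.
Step 4: read() returns 184

The answer is 184.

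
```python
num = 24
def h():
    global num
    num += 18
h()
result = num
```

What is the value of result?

Step 1: num = 24 globally.
Step 2: h() modifies global num: num += 18 = 42.
Step 3: result = 42

The answer is 42.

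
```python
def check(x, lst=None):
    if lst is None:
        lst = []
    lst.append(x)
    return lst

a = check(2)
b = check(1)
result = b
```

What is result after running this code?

Step 1: None default with guard creates a NEW list each call.
Step 2: a = [2] (fresh list). b = [1] (another fresh list).
Step 3: result = [1] (this is the fix for mutable default)

The answer is [1].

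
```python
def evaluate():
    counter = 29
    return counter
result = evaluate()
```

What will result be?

Step 1: evaluate() defines counter = 29 in its local scope.
Step 2: return counter finds the local variable counter = 29.
Step 3: result = 29

The answer is 29.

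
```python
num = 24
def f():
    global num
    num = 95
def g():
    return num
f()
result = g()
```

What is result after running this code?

Step 1: num = 24.
Step 2: f() sets global num = 95.
Step 3: g() reads global num = 95. result = 95

The answer is 95.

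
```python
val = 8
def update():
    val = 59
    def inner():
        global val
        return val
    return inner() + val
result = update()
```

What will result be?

Step 1: Global val = 8. update() shadows with local val = 59.
Step 2: inner() uses global keyword, so inner() returns global val = 8.
Step 3: update() returns 8 + 59 = 67

The answer is 67.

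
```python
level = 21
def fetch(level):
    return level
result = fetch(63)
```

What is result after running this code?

Step 1: Global level = 21.
Step 2: fetch(63) takes parameter level = 63, which shadows the global.
Step 3: result = 63

The answer is 63.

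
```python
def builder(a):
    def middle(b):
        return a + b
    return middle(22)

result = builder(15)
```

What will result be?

Step 1: builder(15) passes a = 15.
Step 2: middle(22) has b = 22, reads a = 15 from enclosing.
Step 3: result = 15 + 22 = 37

The answer is 37.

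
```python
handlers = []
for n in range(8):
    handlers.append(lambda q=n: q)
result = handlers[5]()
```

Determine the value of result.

Step 1: Default argument q=n captures n's value at each iteration.
Step 2: handlers[5] captured q = 5 when n was 5.
Step 3: result = 5

The answer is 5.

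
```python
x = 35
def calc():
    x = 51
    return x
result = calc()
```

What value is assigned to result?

Step 1: Global x = 35.
Step 2: calc() creates local x = 51, shadowing the global.
Step 3: Returns local x = 51. result = 51

The answer is 51.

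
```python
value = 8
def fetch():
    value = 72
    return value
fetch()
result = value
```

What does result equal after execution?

Step 1: Global value = 8.
Step 2: fetch() creates local value = 72 (shadow, not modification).
Step 3: After fetch() returns, global value is unchanged. result = 8

The answer is 8.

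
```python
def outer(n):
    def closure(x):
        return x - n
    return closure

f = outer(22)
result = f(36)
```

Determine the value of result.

Step 1: outer(22) creates a closure capturing n = 22.
Step 2: f(36) computes 36 - 22 = 14.
Step 3: result = 14

The answer is 14.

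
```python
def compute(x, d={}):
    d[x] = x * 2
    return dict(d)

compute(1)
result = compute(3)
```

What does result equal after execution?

Step 1: Mutable default dict is shared across calls.
Step 2: First call adds 1: 2. Second call adds 3: 6.
Step 3: result = {1: 2, 3: 6}

The answer is {1: 2, 3: 6}.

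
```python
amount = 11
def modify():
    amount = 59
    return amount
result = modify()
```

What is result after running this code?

Step 1: Global amount = 11.
Step 2: modify() creates local amount = 59, shadowing the global.
Step 3: Returns local amount = 59. result = 59

The answer is 59.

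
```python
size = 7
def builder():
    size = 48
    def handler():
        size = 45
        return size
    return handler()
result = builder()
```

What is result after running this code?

Step 1: Three scopes define size: global (7), builder (48), handler (45).
Step 2: handler() has its own local size = 45, which shadows both enclosing and global.
Step 3: result = 45 (local wins in LEGB)

The answer is 45.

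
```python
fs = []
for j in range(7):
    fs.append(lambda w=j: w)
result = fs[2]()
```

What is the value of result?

Step 1: Default argument w=j captures j's value at each iteration.
Step 2: fs[2] captured w = 2 when j was 2.
Step 3: result = 2

The answer is 2.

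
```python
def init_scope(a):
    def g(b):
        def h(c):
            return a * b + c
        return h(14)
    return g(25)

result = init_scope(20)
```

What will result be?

Step 1: a = 20, b = 25, c = 14.
Step 2: h() computes a * b + c = 20 * 25 + 14 = 514.
Step 3: result = 514

The answer is 514.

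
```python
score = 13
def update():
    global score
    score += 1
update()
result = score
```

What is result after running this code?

Step 1: score = 13 globally.
Step 2: update() modifies global score: score += 1 = 14.
Step 3: result = 14

The answer is 14.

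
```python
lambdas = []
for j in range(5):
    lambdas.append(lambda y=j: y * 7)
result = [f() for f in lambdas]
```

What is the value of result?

Step 1: Default arg y=j captures j at each iteration.
Step 2: lambdas[k] has y defaulting to k, returns k * 7.
Step 3: result = [0, 7, 14, 21, 28]

The answer is [0, 7, 14, 21, 28].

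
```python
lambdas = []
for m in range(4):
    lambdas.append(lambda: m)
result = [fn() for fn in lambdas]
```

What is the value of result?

Step 1: All 4 lambdas share the same variable m.
Step 2: After the loop, m = 3.
Step 3: Each call returns 3. result = [3, 3, 3, 3]

The answer is [3, 3, 3, 3].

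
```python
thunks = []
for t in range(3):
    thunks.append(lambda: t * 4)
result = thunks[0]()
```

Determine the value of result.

Step 1: All lambdas reference the same variable t (late binding).
Step 2: After the loop, t = 2. Every lambda returns t * 4.
Step 3: thunks[0]() = 2 * 4 = 8

The answer is 8.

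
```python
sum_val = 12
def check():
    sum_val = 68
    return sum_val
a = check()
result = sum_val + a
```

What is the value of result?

Step 1: Global sum_val = 12. check() returns local sum_val = 68.
Step 2: a = 68. Global sum_val still = 12.
Step 3: result = 12 + 68 = 80

The answer is 80.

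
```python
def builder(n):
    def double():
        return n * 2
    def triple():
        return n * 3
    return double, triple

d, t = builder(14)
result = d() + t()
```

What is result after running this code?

Step 1: Both closures capture the same n = 14.
Step 2: d() = 14 * 2 = 28, t() = 14 * 3 = 42.
Step 3: result = 28 + 42 = 70

The answer is 70.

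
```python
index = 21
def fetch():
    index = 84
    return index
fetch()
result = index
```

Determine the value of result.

Step 1: Global index = 21.
Step 2: fetch() creates local index = 84 (shadow, not modification).
Step 3: After fetch() returns, global index is unchanged. result = 21

The answer is 21.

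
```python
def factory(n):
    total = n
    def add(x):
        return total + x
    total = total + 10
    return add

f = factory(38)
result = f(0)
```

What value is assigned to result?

Step 1: factory(38) sets total = 38, then total = 38 + 10 = 48.
Step 2: Closures capture by reference, so add sees total = 48.
Step 3: f(0) returns 48 + 0 = 48

The answer is 48.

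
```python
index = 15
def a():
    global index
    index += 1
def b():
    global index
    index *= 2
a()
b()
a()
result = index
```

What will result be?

Step 1: index = 15.
Step 2: a(): index = 15 + 1 = 16.
Step 3: b(): index = 16 * 2 = 32.
Step 4: a(): index = 32 + 1 = 33

The answer is 33.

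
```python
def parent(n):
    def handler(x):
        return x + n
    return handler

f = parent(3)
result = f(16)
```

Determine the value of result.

Step 1: parent(3) creates a closure that captures n = 3.
Step 2: f(16) calls the closure with x = 16, returning 16 + 3 = 19.
Step 3: result = 19

The answer is 19.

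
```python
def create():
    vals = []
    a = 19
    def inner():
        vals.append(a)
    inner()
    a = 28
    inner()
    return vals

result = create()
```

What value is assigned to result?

Step 1: a = 19. inner() appends current a to vals.
Step 2: First inner(): appends 19. Then a = 28.
Step 3: Second inner(): appends 28 (closure sees updated a). result = [19, 28]

The answer is [19, 28].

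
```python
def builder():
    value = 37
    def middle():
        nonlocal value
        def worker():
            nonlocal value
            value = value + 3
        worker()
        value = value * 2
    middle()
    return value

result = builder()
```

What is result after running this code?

Step 1: value = 37.
Step 2: worker() adds 3: value = 37 + 3 = 40.
Step 3: middle() doubles: value = 40 * 2 = 80.
Step 4: result = 80

The answer is 80.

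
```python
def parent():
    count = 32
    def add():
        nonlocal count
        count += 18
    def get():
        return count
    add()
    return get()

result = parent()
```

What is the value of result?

Step 1: count = 32. add() modifies it via nonlocal, get() reads it.
Step 2: add() makes count = 32 + 18 = 50.
Step 3: get() returns 50. result = 50

The answer is 50.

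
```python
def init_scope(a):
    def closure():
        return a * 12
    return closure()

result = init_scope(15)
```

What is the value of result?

Step 1: init_scope(15) binds parameter a = 15.
Step 2: closure() accesses a = 15 from enclosing scope.
Step 3: result = 15 * 12 = 180

The answer is 180.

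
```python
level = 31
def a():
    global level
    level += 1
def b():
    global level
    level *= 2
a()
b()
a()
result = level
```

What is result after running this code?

Step 1: level = 31.
Step 2: a(): level = 31 + 1 = 32.
Step 3: b(): level = 32 * 2 = 64.
Step 4: a(): level = 64 + 1 = 65

The answer is 65.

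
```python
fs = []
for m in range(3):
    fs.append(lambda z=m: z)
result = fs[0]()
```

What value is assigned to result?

Step 1: Default argument z=m captures m's value at each iteration.
Step 2: fs[0] captured z = 0 when m was 0.
Step 3: result = 0

The answer is 0.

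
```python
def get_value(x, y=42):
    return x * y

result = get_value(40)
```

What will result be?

Step 1: get_value(40) uses default y = 42.
Step 2: Returns 40 * 42 = 1680.
Step 3: result = 1680

The answer is 1680.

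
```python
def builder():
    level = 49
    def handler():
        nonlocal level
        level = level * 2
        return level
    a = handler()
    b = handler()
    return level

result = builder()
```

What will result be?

Step 1: level starts at 49.
Step 2: First handler(): level = 49 * 2 = 98.
Step 3: Second handler(): level = 98 * 2 = 196.
Step 4: result = 196

The answer is 196.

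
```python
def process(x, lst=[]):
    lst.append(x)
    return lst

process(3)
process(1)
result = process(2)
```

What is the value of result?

Step 1: Mutable default argument gotcha! The list [] is created once.
Step 2: Each call appends to the SAME list: [3], [3, 1], [3, 1, 2].
Step 3: result = [3, 1, 2]

The answer is [3, 1, 2].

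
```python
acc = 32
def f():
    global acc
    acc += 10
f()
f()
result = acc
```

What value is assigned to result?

Step 1: acc = 32.
Step 2: First f(): acc = 32 + 10 = 42.
Step 3: Second f(): acc = 42 + 10 = 52. result = 52

The answer is 52.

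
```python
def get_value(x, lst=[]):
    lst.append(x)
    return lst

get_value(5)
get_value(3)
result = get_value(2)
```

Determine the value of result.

Step 1: Mutable default argument gotcha! The list [] is created once.
Step 2: Each call appends to the SAME list: [5], [5, 3], [5, 3, 2].
Step 3: result = [5, 3, 2]

The answer is [5, 3, 2].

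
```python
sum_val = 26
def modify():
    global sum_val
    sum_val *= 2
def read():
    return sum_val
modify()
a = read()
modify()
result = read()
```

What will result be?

Step 1: sum_val = 26.
Step 2: First modify(): sum_val = 26 * 2 = 52.
Step 3: Second modify(): sum_val = 52 * 2 = 104.
Step 4: read() returns 104

The answer is 104.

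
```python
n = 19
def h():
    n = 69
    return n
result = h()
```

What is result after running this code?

Step 1: Global n = 19.
Step 2: h() creates local n = 69, shadowing the global.
Step 3: Returns local n = 69. result = 69

The answer is 69.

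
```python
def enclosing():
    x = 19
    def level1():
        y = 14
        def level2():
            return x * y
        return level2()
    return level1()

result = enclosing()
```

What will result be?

Step 1: x = 19 in enclosing. y = 14 in level1.
Step 2: level2() reads x = 19 and y = 14 from enclosing scopes.
Step 3: result = 19 * 14 = 266

The answer is 266.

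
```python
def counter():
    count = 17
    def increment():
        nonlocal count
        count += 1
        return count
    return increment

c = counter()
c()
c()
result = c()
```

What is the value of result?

Step 1: counter() creates closure with count = 17.
Step 2: Each c() call increments count via nonlocal. After 3 calls: 17 + 3 = 20.
Step 3: result = 20

The answer is 20.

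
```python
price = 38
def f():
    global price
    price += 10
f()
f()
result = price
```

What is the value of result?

Step 1: price = 38.
Step 2: First f(): price = 38 + 10 = 48.
Step 3: Second f(): price = 48 + 10 = 58. result = 58

The answer is 58.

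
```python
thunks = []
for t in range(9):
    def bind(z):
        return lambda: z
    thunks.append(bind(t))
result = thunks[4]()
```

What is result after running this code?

Step 1: bind(t) creates a new scope capturing z = t at call time.
Step 2: thunks[4] = bind(4), so its lambda captures z = 4.
Step 3: result = 4 (closure factory fixes late binding)

The answer is 4.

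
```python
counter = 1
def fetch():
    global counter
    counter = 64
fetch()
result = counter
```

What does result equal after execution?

Step 1: counter = 1 globally.
Step 2: fetch() declares global counter and sets it to 64.
Step 3: After fetch(), global counter = 64. result = 64

The answer is 64.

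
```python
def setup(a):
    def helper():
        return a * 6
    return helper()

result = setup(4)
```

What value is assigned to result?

Step 1: setup(4) binds parameter a = 4.
Step 2: helper() accesses a = 4 from enclosing scope.
Step 3: result = 4 * 6 = 24

The answer is 24.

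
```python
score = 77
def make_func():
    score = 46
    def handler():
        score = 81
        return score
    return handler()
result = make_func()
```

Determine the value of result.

Step 1: Three scopes define score: global (77), make_func (46), handler (81).
Step 2: handler() has its own local score = 81, which shadows both enclosing and global.
Step 3: result = 81 (local wins in LEGB)

The answer is 81.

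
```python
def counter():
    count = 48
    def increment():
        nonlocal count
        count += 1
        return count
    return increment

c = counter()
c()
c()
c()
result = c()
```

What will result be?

Step 1: counter() creates closure with count = 48.
Step 2: Each c() call increments count via nonlocal. After 4 calls: 48 + 4 = 52.
Step 3: result = 52

The answer is 52.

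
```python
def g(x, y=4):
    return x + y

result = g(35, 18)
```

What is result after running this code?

Step 1: g(35, 18) overrides default y with 18.
Step 2: Returns 35 + 18 = 53.
Step 3: result = 53

The answer is 53.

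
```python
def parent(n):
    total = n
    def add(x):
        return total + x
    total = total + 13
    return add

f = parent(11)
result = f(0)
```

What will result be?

Step 1: parent(11) sets total = 11, then total = 11 + 13 = 24.
Step 2: Closures capture by reference, so add sees total = 24.
Step 3: f(0) returns 24 + 0 = 24

The answer is 24.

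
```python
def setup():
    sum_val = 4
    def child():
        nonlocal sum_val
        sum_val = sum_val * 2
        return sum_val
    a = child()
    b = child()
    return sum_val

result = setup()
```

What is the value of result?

Step 1: sum_val starts at 4.
Step 2: First child(): sum_val = 4 * 2 = 8.
Step 3: Second child(): sum_val = 8 * 2 = 16.
Step 4: result = 16

The answer is 16.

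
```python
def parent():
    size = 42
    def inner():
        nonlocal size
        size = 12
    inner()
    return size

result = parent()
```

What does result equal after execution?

Step 1: parent() sets size = 42.
Step 2: inner() uses nonlocal to reassign size = 12.
Step 3: result = 12

The answer is 12.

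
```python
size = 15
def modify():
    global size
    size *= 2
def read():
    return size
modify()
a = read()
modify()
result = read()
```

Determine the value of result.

Step 1: size = 15.
Step 2: First modify(): size = 15 * 2 = 30.
Step 3: Second modify(): size = 30 * 2 = 60.
Step 4: read() returns 60

The answer is 60.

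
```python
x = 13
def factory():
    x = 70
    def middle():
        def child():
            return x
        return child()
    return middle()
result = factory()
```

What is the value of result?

Step 1: factory() defines x = 70. middle() and child() have no local x.
Step 2: child() checks local (none), enclosing middle() (none), enclosing factory() and finds x = 70.
Step 3: result = 70

The answer is 70.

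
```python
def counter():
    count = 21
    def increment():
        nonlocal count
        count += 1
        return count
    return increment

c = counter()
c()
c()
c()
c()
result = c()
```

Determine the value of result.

Step 1: counter() creates closure with count = 21.
Step 2: Each c() call increments count via nonlocal. After 5 calls: 21 + 5 = 26.
Step 3: result = 26

The answer is 26.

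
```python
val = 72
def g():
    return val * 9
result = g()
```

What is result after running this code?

Step 1: val = 72 is defined globally.
Step 2: g() looks up val from global scope = 72, then computes 72 * 9 = 648.
Step 3: result = 648

The answer is 648.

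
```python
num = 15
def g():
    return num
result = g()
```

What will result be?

Step 1: num = 15 is defined in the global scope.
Step 2: g() looks up num. No local num exists, so Python checks the global scope via LEGB rule and finds num = 15.
Step 3: result = 15

The answer is 15.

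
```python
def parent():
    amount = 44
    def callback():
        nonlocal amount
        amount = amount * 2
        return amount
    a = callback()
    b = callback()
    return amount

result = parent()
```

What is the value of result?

Step 1: amount starts at 44.
Step 2: First callback(): amount = 44 * 2 = 88.
Step 3: Second callback(): amount = 88 * 2 = 176.
Step 4: result = 176

The answer is 176.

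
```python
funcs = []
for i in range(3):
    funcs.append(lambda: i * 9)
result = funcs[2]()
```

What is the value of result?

Step 1: All lambdas reference the same variable i (late binding).
Step 2: After the loop, i = 2. Every lambda returns i * 9.
Step 3: funcs[2]() = 2 * 9 = 18

The answer is 18.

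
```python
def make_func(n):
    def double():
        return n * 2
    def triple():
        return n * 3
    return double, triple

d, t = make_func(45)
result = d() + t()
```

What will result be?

Step 1: Both closures capture the same n = 45.
Step 2: d() = 45 * 2 = 90, t() = 45 * 3 = 135.
Step 3: result = 90 + 135 = 225

The answer is 225.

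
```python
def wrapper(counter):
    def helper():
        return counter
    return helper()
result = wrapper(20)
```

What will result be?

Step 1: wrapper(20) binds parameter counter = 20.
Step 2: helper() looks up counter in enclosing scope and finds the parameter counter = 20.
Step 3: result = 20

The answer is 20.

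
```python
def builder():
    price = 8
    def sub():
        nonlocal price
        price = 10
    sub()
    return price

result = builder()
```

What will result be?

Step 1: builder() sets price = 8.
Step 2: sub() uses nonlocal to reassign price = 10.
Step 3: result = 10

The answer is 10.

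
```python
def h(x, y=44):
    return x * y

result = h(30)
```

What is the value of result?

Step 1: h(30) uses default y = 44.
Step 2: Returns 30 * 44 = 1320.
Step 3: result = 1320

The answer is 1320.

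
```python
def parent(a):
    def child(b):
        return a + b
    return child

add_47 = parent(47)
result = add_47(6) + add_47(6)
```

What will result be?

Step 1: add_47 captures a = 47.
Step 2: add_47(6) = 47 + 6 = 53, called twice.
Step 3: result = 53 + 53 = 106

The answer is 106.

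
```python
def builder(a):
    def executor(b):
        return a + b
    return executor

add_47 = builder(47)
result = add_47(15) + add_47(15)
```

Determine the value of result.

Step 1: add_47 captures a = 47.
Step 2: add_47(15) = 47 + 15 = 62, called twice.
Step 3: result = 62 + 62 = 124

The answer is 124.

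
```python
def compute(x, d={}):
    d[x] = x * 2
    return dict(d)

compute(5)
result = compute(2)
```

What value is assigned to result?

Step 1: Mutable default dict is shared across calls.
Step 2: First call adds 5: 10. Second call adds 2: 4.
Step 3: result = {5: 10, 2: 4}

The answer is {5: 10, 2: 4}.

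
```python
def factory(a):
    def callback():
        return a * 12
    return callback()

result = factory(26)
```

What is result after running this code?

Step 1: factory(26) binds parameter a = 26.
Step 2: callback() accesses a = 26 from enclosing scope.
Step 3: result = 26 * 12 = 312

The answer is 312.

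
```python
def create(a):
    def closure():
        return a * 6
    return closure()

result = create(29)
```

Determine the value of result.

Step 1: create(29) binds parameter a = 29.
Step 2: closure() accesses a = 29 from enclosing scope.
Step 3: result = 29 * 6 = 174

The answer is 174.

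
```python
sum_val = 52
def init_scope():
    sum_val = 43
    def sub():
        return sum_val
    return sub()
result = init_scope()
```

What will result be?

Step 1: sum_val = 52 globally, but init_scope() defines sum_val = 43 locally.
Step 2: sub() looks up sum_val. Not in local scope, so checks enclosing scope (init_scope) and finds sum_val = 43.
Step 3: result = 43

The answer is 43.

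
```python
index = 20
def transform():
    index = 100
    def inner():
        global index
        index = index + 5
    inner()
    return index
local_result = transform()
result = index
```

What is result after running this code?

Step 1: Global index = 20. transform() creates local index = 100.
Step 2: inner() declares global index and adds 5: global index = 20 + 5 = 25.
Step 3: transform() returns its local index = 100 (unaffected by inner).
Step 4: result = global index = 25

The answer is 25.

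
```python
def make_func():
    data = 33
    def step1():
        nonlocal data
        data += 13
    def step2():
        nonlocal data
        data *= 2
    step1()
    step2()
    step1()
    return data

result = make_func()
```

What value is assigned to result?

Step 1: data = 33.
Step 2: step1(): data = 33 + 13 = 46.
Step 3: step2(): data = 46 * 2 = 92.
Step 4: step1(): data = 92 + 13 = 105. result = 105

The answer is 105.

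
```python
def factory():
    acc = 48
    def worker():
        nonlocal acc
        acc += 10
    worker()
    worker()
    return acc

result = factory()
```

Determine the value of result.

Step 1: acc starts at 48.
Step 2: worker() is called 2 times, each adding 10.
Step 3: acc = 48 + 10 * 2 = 68

The answer is 68.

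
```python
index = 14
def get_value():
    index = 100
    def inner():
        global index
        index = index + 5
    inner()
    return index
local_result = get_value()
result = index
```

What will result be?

Step 1: Global index = 14. get_value() creates local index = 100.
Step 2: inner() declares global index and adds 5: global index = 14 + 5 = 19.
Step 3: get_value() returns its local index = 100 (unaffected by inner).
Step 4: result = global index = 19

The answer is 19.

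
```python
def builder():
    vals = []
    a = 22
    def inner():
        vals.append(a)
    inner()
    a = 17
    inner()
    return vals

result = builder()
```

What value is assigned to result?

Step 1: a = 22. inner() appends current a to vals.
Step 2: First inner(): appends 22. Then a = 17.
Step 3: Second inner(): appends 17 (closure sees updated a). result = [22, 17]

The answer is [22, 17].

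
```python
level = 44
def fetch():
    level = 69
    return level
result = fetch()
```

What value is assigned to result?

Step 1: Global level = 44.
Step 2: fetch() creates local level = 69, shadowing the global.
Step 3: Returns local level = 69. result = 69

The answer is 69.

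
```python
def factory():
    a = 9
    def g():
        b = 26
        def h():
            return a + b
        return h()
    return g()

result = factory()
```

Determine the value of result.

Step 1: factory() defines a = 9. g() defines b = 26.
Step 2: h() accesses both from enclosing scopes: a = 9, b = 26.
Step 3: result = 9 + 26 = 35

The answer is 35.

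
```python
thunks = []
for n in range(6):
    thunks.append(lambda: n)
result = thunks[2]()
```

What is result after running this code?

Step 1: The loop creates 6 lambdas, all referencing the same variable n.
Step 2: After the loop, n = 5 (final value).
Step 3: thunks[2]() looks up n at call time and finds 5. This is the late binding gotcha. result = 5

The answer is 5.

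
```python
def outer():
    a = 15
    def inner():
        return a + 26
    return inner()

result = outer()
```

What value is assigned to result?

Step 1: outer() defines a = 15.
Step 2: inner() reads a = 15 from enclosing scope, returns 15 + 26 = 41.
Step 3: result = 41

The answer is 41.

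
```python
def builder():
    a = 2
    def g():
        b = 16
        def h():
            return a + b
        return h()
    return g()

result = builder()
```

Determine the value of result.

Step 1: builder() defines a = 2. g() defines b = 16.
Step 2: h() accesses both from enclosing scopes: a = 2, b = 16.
Step 3: result = 2 + 16 = 18

The answer is 18.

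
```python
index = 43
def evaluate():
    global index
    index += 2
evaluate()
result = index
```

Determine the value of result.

Step 1: index = 43 globally.
Step 2: evaluate() modifies global index: index += 2 = 45.
Step 3: result = 45

The answer is 45.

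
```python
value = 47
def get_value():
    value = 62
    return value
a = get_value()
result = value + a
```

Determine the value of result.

Step 1: Global value = 47. get_value() returns local value = 62.
Step 2: a = 62. Global value still = 47.
Step 3: result = 47 + 62 = 109

The answer is 109.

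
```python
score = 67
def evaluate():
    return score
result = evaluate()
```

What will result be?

Step 1: score = 67 is defined in the global scope.
Step 2: evaluate() looks up score. No local score exists, so Python checks the global scope via LEGB rule and finds score = 67.
Step 3: result = 67

The answer is 67.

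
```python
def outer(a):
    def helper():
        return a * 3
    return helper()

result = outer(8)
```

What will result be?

Step 1: outer(8) binds parameter a = 8.
Step 2: helper() accesses a = 8 from enclosing scope.
Step 3: result = 8 * 3 = 24

The answer is 24.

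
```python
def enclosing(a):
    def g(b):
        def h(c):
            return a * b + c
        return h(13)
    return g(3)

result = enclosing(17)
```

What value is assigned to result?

Step 1: a = 17, b = 3, c = 13.
Step 2: h() computes a * b + c = 17 * 3 + 13 = 64.
Step 3: result = 64

The answer is 64.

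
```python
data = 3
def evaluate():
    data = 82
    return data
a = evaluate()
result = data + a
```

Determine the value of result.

Step 1: Global data = 3. evaluate() returns local data = 82.
Step 2: a = 82. Global data still = 3.
Step 3: result = 3 + 82 = 85

The answer is 85.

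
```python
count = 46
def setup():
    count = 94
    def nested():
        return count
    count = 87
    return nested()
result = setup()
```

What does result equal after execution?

Step 1: setup() sets count = 94, then later count = 87.
Step 2: nested() is called after count is reassigned to 87. Closures capture variables by reference, not by value.
Step 3: result = 87

The answer is 87.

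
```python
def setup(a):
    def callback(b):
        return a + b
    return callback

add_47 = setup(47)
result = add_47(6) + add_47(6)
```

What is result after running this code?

Step 1: add_47 captures a = 47.
Step 2: add_47(6) = 47 + 6 = 53, called twice.
Step 3: result = 53 + 53 = 106

The answer is 106.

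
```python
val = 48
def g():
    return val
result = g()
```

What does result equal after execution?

Step 1: val = 48 is defined in the global scope.
Step 2: g() looks up val. No local val exists, so Python checks the global scope via LEGB rule and finds val = 48.
Step 3: result = 48

The answer is 48.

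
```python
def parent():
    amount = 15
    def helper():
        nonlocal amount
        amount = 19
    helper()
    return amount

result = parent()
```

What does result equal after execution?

Step 1: parent() sets amount = 15.
Step 2: helper() uses nonlocal to reassign amount = 19.
Step 3: result = 19

The answer is 19.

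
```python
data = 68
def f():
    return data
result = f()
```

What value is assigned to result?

Step 1: data = 68 is defined in the global scope.
Step 2: f() looks up data. No local data exists, so Python checks the global scope via LEGB rule and finds data = 68.
Step 3: result = 68

The answer is 68.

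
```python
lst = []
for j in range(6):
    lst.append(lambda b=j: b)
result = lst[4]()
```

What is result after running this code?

Step 1: Default argument b=j captures j's value at each iteration.
Step 2: lst[4] captured b = 4 when j was 4.
Step 3: result = 4

The answer is 4.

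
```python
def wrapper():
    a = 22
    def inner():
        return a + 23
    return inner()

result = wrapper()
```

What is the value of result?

Step 1: wrapper() defines a = 22.
Step 2: inner() reads a = 22 from enclosing scope, returns 22 + 23 = 45.
Step 3: result = 45

The answer is 45.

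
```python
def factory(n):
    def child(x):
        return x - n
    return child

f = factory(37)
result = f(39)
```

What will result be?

Step 1: factory(37) creates a closure capturing n = 37.
Step 2: f(39) computes 39 - 37 = 2.
Step 3: result = 2

The answer is 2.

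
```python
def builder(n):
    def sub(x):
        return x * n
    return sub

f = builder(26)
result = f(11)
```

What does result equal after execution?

Step 1: builder(26) creates a closure capturing n = 26.
Step 2: f(11) computes 11 * 26 = 286.
Step 3: result = 286

The answer is 286.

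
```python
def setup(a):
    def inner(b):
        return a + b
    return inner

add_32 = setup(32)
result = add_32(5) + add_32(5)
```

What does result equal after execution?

Step 1: add_32 captures a = 32.
Step 2: add_32(5) = 32 + 5 = 37, called twice.
Step 3: result = 37 + 37 = 74

The answer is 74.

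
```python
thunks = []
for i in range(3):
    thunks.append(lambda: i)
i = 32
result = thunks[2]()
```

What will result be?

Step 1: Lambdas capture the variable i by reference, not by value.
Step 2: After the loop, i is reassigned to 32.
Step 3: thunks[2]() looks up the current i = 32. result = 32

The answer is 32.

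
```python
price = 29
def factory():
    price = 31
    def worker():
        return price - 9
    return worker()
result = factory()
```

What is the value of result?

Step 1: factory() shadows global price with price = 31.
Step 2: worker() finds price = 31 in enclosing scope, computes 31 - 9 = 22.
Step 3: result = 22

The answer is 22.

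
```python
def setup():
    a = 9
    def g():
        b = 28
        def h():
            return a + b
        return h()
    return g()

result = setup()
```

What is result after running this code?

Step 1: setup() defines a = 9. g() defines b = 28.
Step 2: h() accesses both from enclosing scopes: a = 9, b = 28.
Step 3: result = 9 + 28 = 37

The answer is 37.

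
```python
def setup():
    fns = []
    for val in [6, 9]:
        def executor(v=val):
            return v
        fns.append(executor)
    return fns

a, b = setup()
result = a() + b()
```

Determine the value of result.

Step 1: Default argument v=val captures val at each iteration.
Step 2: a() returns 6 (captured at first iteration), b() returns 9 (captured at second).
Step 3: result = 6 + 9 = 15

The answer is 15.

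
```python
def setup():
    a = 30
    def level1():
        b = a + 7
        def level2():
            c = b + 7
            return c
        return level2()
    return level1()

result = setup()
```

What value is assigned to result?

Step 1: a = 30. b = a + 7 = 37.
Step 2: c = b + 7 = 37 + 7 = 44.
Step 3: result = 44

The answer is 44.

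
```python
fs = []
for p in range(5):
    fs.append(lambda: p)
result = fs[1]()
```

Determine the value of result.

Step 1: The loop creates 5 lambdas, all referencing the same variable p.
Step 2: After the loop, p = 4 (final value).
Step 3: fs[1]() looks up p at call time and finds 4. This is the late binding gotcha. result = 4

The answer is 4.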